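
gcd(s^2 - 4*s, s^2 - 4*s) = s^2 - 4*s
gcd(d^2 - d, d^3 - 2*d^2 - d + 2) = d - 1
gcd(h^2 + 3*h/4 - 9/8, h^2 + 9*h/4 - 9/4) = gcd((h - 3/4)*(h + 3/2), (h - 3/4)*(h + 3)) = h - 3/4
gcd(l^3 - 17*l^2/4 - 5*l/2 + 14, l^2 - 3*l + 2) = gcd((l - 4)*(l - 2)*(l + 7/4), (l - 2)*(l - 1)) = l - 2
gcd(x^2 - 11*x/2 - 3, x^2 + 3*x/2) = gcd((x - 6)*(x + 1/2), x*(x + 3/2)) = 1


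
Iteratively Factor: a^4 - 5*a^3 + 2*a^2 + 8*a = (a)*(a^3 - 5*a^2 + 2*a + 8) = a*(a + 1)*(a^2 - 6*a + 8) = a*(a - 4)*(a + 1)*(a - 2)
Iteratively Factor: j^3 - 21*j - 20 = (j - 5)*(j^2 + 5*j + 4) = (j - 5)*(j + 4)*(j + 1)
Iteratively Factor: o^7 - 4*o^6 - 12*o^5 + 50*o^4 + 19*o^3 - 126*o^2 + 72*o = (o - 3)*(o^6 - o^5 - 15*o^4 + 5*o^3 + 34*o^2 - 24*o) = (o - 3)*(o + 3)*(o^5 - 4*o^4 - 3*o^3 + 14*o^2 - 8*o) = (o - 3)*(o + 2)*(o + 3)*(o^4 - 6*o^3 + 9*o^2 - 4*o) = o*(o - 3)*(o + 2)*(o + 3)*(o^3 - 6*o^2 + 9*o - 4) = o*(o - 3)*(o - 1)*(o + 2)*(o + 3)*(o^2 - 5*o + 4) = o*(o - 3)*(o - 1)^2*(o + 2)*(o + 3)*(o - 4)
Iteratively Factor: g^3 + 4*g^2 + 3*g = (g + 3)*(g^2 + g) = g*(g + 3)*(g + 1)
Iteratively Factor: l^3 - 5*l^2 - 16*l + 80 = (l - 4)*(l^2 - l - 20) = (l - 5)*(l - 4)*(l + 4)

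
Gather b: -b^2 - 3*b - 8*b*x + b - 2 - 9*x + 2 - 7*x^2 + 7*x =-b^2 + b*(-8*x - 2) - 7*x^2 - 2*x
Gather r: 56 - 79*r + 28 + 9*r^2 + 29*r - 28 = 9*r^2 - 50*r + 56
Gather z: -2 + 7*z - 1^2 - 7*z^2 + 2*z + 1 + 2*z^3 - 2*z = 2*z^3 - 7*z^2 + 7*z - 2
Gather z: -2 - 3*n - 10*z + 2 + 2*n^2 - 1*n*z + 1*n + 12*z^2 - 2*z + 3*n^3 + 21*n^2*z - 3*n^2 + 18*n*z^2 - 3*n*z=3*n^3 - n^2 - 2*n + z^2*(18*n + 12) + z*(21*n^2 - 4*n - 12)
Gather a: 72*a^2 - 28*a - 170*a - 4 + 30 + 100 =72*a^2 - 198*a + 126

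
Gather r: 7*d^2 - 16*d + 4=7*d^2 - 16*d + 4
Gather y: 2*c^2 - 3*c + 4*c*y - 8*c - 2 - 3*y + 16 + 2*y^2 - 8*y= 2*c^2 - 11*c + 2*y^2 + y*(4*c - 11) + 14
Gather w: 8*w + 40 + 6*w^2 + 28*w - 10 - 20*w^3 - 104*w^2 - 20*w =-20*w^3 - 98*w^2 + 16*w + 30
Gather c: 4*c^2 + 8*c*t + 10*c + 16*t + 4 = 4*c^2 + c*(8*t + 10) + 16*t + 4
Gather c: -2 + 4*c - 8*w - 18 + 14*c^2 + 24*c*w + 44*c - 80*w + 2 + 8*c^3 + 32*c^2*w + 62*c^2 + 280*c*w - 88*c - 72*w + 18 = 8*c^3 + c^2*(32*w + 76) + c*(304*w - 40) - 160*w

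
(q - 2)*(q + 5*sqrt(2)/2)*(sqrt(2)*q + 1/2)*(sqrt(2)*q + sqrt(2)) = 2*q^4 - 2*q^3 + 11*sqrt(2)*q^3/2 - 11*sqrt(2)*q^2/2 - 3*q^2/2 - 11*sqrt(2)*q - 5*q/2 - 5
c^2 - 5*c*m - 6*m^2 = (c - 6*m)*(c + m)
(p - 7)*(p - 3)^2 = p^3 - 13*p^2 + 51*p - 63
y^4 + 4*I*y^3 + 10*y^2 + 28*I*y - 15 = (y - 3*I)*(y + I)^2*(y + 5*I)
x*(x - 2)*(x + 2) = x^3 - 4*x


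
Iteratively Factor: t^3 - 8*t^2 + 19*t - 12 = (t - 1)*(t^2 - 7*t + 12) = (t - 4)*(t - 1)*(t - 3)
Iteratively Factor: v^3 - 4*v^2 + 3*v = (v - 1)*(v^2 - 3*v) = (v - 3)*(v - 1)*(v)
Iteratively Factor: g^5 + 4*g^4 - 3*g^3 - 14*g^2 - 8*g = (g + 4)*(g^4 - 3*g^2 - 2*g) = (g + 1)*(g + 4)*(g^3 - g^2 - 2*g) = (g + 1)^2*(g + 4)*(g^2 - 2*g) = (g - 2)*(g + 1)^2*(g + 4)*(g)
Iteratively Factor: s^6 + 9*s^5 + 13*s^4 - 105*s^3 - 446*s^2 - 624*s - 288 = (s + 1)*(s^5 + 8*s^4 + 5*s^3 - 110*s^2 - 336*s - 288) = (s + 1)*(s + 3)*(s^4 + 5*s^3 - 10*s^2 - 80*s - 96) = (s + 1)*(s + 3)^2*(s^3 + 2*s^2 - 16*s - 32) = (s + 1)*(s + 3)^2*(s + 4)*(s^2 - 2*s - 8) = (s - 4)*(s + 1)*(s + 3)^2*(s + 4)*(s + 2)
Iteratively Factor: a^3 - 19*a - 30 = (a + 3)*(a^2 - 3*a - 10) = (a - 5)*(a + 3)*(a + 2)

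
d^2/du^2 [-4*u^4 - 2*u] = -48*u^2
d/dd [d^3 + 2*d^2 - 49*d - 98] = 3*d^2 + 4*d - 49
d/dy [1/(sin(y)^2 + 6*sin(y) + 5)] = -2*(sin(y) + 3)*cos(y)/(sin(y)^2 + 6*sin(y) + 5)^2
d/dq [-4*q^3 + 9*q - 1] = 9 - 12*q^2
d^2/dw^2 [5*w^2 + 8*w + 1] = 10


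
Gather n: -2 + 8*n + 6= 8*n + 4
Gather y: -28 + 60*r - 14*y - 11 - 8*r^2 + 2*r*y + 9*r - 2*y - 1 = -8*r^2 + 69*r + y*(2*r - 16) - 40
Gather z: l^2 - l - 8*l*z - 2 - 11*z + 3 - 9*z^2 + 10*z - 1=l^2 - l - 9*z^2 + z*(-8*l - 1)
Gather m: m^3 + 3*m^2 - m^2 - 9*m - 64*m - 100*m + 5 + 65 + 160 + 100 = m^3 + 2*m^2 - 173*m + 330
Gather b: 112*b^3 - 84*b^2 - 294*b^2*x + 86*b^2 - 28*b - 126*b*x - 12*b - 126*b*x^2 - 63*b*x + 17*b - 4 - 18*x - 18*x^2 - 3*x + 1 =112*b^3 + b^2*(2 - 294*x) + b*(-126*x^2 - 189*x - 23) - 18*x^2 - 21*x - 3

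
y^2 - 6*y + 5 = (y - 5)*(y - 1)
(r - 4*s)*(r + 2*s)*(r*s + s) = r^3*s - 2*r^2*s^2 + r^2*s - 8*r*s^3 - 2*r*s^2 - 8*s^3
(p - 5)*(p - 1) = p^2 - 6*p + 5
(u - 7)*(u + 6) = u^2 - u - 42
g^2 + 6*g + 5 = (g + 1)*(g + 5)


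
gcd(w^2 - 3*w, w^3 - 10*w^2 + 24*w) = w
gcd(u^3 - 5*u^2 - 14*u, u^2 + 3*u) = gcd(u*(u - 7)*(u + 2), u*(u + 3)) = u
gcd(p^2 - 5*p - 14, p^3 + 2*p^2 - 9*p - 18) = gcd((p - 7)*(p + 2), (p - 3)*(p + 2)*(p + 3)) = p + 2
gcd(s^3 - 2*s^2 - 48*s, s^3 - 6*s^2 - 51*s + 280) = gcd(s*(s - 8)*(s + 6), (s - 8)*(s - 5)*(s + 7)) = s - 8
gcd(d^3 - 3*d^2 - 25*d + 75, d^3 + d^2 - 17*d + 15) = d^2 + 2*d - 15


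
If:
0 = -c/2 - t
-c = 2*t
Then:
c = -2*t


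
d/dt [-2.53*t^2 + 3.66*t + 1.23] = 3.66 - 5.06*t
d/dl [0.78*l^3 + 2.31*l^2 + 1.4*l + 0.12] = 2.34*l^2 + 4.62*l + 1.4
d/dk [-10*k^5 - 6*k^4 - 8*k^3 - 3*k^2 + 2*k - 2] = -50*k^4 - 24*k^3 - 24*k^2 - 6*k + 2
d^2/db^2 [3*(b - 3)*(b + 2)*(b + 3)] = 18*b + 12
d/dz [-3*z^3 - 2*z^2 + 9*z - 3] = -9*z^2 - 4*z + 9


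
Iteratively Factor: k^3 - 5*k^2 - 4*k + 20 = (k - 2)*(k^2 - 3*k - 10) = (k - 5)*(k - 2)*(k + 2)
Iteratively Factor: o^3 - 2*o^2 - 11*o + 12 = (o - 1)*(o^2 - o - 12) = (o - 4)*(o - 1)*(o + 3)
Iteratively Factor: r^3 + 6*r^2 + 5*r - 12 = (r + 3)*(r^2 + 3*r - 4) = (r + 3)*(r + 4)*(r - 1)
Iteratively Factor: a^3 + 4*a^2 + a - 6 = (a + 3)*(a^2 + a - 2) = (a - 1)*(a + 3)*(a + 2)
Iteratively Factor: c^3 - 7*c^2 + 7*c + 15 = (c - 3)*(c^2 - 4*c - 5) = (c - 5)*(c - 3)*(c + 1)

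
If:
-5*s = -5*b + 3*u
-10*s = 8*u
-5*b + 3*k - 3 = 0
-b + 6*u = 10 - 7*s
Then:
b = -10/3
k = -41/9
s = -40/3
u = 50/3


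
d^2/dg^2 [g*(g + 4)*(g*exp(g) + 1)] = g^3*exp(g) + 10*g^2*exp(g) + 22*g*exp(g) + 8*exp(g) + 2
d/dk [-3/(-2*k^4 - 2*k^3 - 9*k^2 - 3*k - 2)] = 3*(-8*k^3 - 6*k^2 - 18*k - 3)/(2*k^4 + 2*k^3 + 9*k^2 + 3*k + 2)^2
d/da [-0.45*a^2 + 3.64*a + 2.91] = 3.64 - 0.9*a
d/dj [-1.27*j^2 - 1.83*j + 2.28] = -2.54*j - 1.83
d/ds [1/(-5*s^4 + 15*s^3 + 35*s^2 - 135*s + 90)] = (4*s^3 - 9*s^2 - 14*s + 27)/(5*(-s^4 + 3*s^3 + 7*s^2 - 27*s + 18)^2)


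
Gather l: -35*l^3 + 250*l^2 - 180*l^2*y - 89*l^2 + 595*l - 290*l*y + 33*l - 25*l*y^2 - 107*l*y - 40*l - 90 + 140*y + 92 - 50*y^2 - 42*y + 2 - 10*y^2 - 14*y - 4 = -35*l^3 + l^2*(161 - 180*y) + l*(-25*y^2 - 397*y + 588) - 60*y^2 + 84*y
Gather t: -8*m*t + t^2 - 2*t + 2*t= -8*m*t + t^2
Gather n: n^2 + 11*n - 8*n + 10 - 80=n^2 + 3*n - 70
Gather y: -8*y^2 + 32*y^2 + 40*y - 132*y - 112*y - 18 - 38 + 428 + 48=24*y^2 - 204*y + 420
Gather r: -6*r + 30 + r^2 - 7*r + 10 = r^2 - 13*r + 40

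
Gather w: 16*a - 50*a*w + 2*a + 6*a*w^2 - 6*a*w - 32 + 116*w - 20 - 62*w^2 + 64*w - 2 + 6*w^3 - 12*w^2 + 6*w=18*a + 6*w^3 + w^2*(6*a - 74) + w*(186 - 56*a) - 54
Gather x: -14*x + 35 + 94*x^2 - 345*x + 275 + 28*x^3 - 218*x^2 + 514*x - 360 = 28*x^3 - 124*x^2 + 155*x - 50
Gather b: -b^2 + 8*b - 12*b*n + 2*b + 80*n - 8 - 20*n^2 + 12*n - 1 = -b^2 + b*(10 - 12*n) - 20*n^2 + 92*n - 9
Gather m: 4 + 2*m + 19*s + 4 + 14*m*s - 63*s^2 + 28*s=m*(14*s + 2) - 63*s^2 + 47*s + 8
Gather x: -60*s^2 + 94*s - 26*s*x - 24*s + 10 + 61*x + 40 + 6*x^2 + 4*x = -60*s^2 + 70*s + 6*x^2 + x*(65 - 26*s) + 50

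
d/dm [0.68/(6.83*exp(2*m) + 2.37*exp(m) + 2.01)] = (-9.2888*exp(m) - 1.6116)*exp(m)/(6.83*exp(2*m) + 2.37*exp(m) + 2.01)^2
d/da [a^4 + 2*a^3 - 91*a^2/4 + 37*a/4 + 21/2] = 4*a^3 + 6*a^2 - 91*a/2 + 37/4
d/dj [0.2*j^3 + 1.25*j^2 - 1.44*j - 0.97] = 0.6*j^2 + 2.5*j - 1.44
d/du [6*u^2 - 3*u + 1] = 12*u - 3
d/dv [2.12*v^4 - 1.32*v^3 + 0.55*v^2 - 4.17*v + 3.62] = 8.48*v^3 - 3.96*v^2 + 1.1*v - 4.17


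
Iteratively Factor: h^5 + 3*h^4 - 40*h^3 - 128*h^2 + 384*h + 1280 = (h - 4)*(h^4 + 7*h^3 - 12*h^2 - 176*h - 320) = (h - 4)*(h + 4)*(h^3 + 3*h^2 - 24*h - 80) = (h - 4)*(h + 4)^2*(h^2 - h - 20) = (h - 4)*(h + 4)^3*(h - 5)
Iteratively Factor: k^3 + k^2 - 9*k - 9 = (k - 3)*(k^2 + 4*k + 3) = (k - 3)*(k + 3)*(k + 1)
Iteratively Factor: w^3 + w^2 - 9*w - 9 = (w - 3)*(w^2 + 4*w + 3) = (w - 3)*(w + 3)*(w + 1)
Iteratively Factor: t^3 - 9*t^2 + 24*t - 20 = (t - 2)*(t^2 - 7*t + 10) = (t - 5)*(t - 2)*(t - 2)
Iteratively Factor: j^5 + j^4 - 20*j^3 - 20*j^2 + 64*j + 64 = (j - 2)*(j^4 + 3*j^3 - 14*j^2 - 48*j - 32) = (j - 4)*(j - 2)*(j^3 + 7*j^2 + 14*j + 8) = (j - 4)*(j - 2)*(j + 1)*(j^2 + 6*j + 8) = (j - 4)*(j - 2)*(j + 1)*(j + 4)*(j + 2)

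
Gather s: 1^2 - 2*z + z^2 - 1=z^2 - 2*z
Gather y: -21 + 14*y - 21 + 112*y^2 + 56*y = 112*y^2 + 70*y - 42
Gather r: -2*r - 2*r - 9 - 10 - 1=-4*r - 20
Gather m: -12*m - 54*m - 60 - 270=-66*m - 330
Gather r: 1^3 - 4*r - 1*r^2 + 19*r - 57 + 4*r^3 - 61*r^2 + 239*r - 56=4*r^3 - 62*r^2 + 254*r - 112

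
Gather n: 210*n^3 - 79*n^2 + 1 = 210*n^3 - 79*n^2 + 1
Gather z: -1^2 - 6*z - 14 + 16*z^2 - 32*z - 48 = 16*z^2 - 38*z - 63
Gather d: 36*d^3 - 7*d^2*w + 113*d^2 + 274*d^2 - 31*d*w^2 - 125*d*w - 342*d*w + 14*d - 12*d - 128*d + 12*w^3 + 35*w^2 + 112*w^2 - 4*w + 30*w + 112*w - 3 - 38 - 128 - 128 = 36*d^3 + d^2*(387 - 7*w) + d*(-31*w^2 - 467*w - 126) + 12*w^3 + 147*w^2 + 138*w - 297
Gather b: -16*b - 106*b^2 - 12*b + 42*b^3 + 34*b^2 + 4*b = 42*b^3 - 72*b^2 - 24*b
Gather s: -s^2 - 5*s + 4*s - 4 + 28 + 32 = -s^2 - s + 56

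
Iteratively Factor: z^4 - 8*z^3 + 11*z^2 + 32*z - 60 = (z + 2)*(z^3 - 10*z^2 + 31*z - 30) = (z - 5)*(z + 2)*(z^2 - 5*z + 6) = (z - 5)*(z - 2)*(z + 2)*(z - 3)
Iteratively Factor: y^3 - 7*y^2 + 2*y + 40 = (y - 4)*(y^2 - 3*y - 10) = (y - 5)*(y - 4)*(y + 2)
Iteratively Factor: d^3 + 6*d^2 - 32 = (d + 4)*(d^2 + 2*d - 8) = (d - 2)*(d + 4)*(d + 4)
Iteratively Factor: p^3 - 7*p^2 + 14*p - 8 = (p - 1)*(p^2 - 6*p + 8) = (p - 2)*(p - 1)*(p - 4)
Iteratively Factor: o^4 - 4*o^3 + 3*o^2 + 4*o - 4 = (o - 2)*(o^3 - 2*o^2 - o + 2) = (o - 2)*(o + 1)*(o^2 - 3*o + 2) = (o - 2)^2*(o + 1)*(o - 1)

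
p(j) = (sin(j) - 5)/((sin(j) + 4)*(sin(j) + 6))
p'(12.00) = 0.16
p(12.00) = -0.29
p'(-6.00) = 0.10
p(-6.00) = -0.18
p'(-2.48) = -0.16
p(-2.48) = -0.31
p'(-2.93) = -0.15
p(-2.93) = -0.24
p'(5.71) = 0.16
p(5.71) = -0.29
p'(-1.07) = 0.12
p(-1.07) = -0.37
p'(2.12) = -0.04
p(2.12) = -0.12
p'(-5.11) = 0.03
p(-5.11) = -0.12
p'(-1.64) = -0.02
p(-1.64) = -0.40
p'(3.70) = -0.16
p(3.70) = -0.29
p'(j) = -(sin(j) - 5)*cos(j)/((sin(j) + 4)*(sin(j) + 6)^2) - (sin(j) - 5)*cos(j)/((sin(j) + 4)^2*(sin(j) + 6)) + cos(j)/((sin(j) + 4)*(sin(j) + 6)) = (10*sin(j) + cos(j)^2 + 73)*cos(j)/((sin(j) + 4)^2*(sin(j) + 6)^2)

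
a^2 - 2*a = a*(a - 2)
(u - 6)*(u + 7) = u^2 + u - 42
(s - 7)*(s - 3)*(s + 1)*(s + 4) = s^4 - 5*s^3 - 25*s^2 + 65*s + 84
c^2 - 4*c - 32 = (c - 8)*(c + 4)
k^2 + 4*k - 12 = (k - 2)*(k + 6)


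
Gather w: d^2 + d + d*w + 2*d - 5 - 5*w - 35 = d^2 + 3*d + w*(d - 5) - 40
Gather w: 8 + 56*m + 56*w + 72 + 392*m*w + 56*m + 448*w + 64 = 112*m + w*(392*m + 504) + 144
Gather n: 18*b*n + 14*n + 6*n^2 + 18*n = 6*n^2 + n*(18*b + 32)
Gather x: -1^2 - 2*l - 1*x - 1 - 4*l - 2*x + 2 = -6*l - 3*x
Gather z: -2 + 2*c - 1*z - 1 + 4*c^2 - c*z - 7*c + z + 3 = 4*c^2 - c*z - 5*c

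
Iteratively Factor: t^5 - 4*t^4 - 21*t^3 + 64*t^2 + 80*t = (t + 1)*(t^4 - 5*t^3 - 16*t^2 + 80*t) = t*(t + 1)*(t^3 - 5*t^2 - 16*t + 80) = t*(t + 1)*(t + 4)*(t^2 - 9*t + 20) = t*(t - 4)*(t + 1)*(t + 4)*(t - 5)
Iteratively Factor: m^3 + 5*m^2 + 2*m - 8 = (m + 2)*(m^2 + 3*m - 4) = (m - 1)*(m + 2)*(m + 4)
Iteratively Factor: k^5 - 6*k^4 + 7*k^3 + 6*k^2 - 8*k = (k + 1)*(k^4 - 7*k^3 + 14*k^2 - 8*k) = (k - 1)*(k + 1)*(k^3 - 6*k^2 + 8*k) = (k - 4)*(k - 1)*(k + 1)*(k^2 - 2*k) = k*(k - 4)*(k - 1)*(k + 1)*(k - 2)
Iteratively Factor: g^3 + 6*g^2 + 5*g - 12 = (g + 4)*(g^2 + 2*g - 3) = (g + 3)*(g + 4)*(g - 1)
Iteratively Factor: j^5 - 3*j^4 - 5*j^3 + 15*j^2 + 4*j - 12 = (j - 3)*(j^4 - 5*j^2 + 4) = (j - 3)*(j - 2)*(j^3 + 2*j^2 - j - 2) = (j - 3)*(j - 2)*(j - 1)*(j^2 + 3*j + 2) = (j - 3)*(j - 2)*(j - 1)*(j + 1)*(j + 2)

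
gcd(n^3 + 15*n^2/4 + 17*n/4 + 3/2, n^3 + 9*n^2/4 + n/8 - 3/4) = n^2 + 11*n/4 + 3/2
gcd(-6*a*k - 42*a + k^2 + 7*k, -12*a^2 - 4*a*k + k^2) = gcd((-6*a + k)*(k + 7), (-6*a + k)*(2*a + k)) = 6*a - k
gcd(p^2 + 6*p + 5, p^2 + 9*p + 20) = p + 5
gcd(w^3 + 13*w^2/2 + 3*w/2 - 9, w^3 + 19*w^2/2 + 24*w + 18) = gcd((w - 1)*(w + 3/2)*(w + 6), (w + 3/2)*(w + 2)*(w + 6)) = w^2 + 15*w/2 + 9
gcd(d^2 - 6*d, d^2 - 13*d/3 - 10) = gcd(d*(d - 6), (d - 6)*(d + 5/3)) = d - 6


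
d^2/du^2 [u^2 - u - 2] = 2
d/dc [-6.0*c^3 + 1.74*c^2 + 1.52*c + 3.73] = -18.0*c^2 + 3.48*c + 1.52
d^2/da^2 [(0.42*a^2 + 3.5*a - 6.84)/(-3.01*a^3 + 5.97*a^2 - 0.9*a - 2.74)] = (-7.61048400000001*a^6 - 190.2621*a^5 + 1127.843388*a^4 - 2153.145876*a^3 + 1879.04904*a^2 - 902.495016*a + 245.81112)/(27.270901*a^9 - 162.266391*a^8 + 346.299597*a^7 - 235.338531*a^6 - 191.877138*a^5 + 322.997058*a^4 - 19.809492*a^3 - 127.802916*a^2 + 20.27052*a + 20.570824)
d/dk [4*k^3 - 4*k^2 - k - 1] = 12*k^2 - 8*k - 1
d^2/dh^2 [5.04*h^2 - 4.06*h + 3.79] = 10.0800000000000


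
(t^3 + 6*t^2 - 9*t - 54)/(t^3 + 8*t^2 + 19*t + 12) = (t^2 + 3*t - 18)/(t^2 + 5*t + 4)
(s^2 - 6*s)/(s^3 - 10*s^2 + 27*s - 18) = s/(s^2 - 4*s + 3)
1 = 1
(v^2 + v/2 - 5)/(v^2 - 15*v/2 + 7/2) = (2*v^2 + v - 10)/(2*v^2 - 15*v + 7)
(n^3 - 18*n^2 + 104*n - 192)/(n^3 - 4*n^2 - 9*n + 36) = (n^2 - 14*n + 48)/(n^2 - 9)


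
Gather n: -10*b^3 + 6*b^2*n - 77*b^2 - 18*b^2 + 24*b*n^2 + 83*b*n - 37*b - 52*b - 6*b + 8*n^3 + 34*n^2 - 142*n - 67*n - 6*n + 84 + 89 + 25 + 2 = -10*b^3 - 95*b^2 - 95*b + 8*n^3 + n^2*(24*b + 34) + n*(6*b^2 + 83*b - 215) + 200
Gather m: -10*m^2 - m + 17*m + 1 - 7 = -10*m^2 + 16*m - 6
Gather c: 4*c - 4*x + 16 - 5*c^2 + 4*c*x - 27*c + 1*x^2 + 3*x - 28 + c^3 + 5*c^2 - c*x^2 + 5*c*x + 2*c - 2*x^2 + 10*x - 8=c^3 + c*(-x^2 + 9*x - 21) - x^2 + 9*x - 20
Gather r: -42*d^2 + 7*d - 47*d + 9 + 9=-42*d^2 - 40*d + 18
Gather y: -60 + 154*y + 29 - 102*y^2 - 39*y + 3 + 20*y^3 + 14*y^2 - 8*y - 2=20*y^3 - 88*y^2 + 107*y - 30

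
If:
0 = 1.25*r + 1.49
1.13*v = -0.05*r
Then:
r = -1.19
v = 0.05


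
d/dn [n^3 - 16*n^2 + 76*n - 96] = 3*n^2 - 32*n + 76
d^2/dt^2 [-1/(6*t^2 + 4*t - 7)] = 4*(18*t^2 + 12*t - 8*(3*t + 1)^2 - 21)/(6*t^2 + 4*t - 7)^3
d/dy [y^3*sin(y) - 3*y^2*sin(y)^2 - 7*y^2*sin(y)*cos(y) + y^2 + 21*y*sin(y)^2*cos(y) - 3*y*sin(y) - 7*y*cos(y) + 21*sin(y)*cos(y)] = y^3*cos(y) + 3*y^2*sin(y) - 3*y^2*sin(2*y) - 7*y^2*cos(2*y) + 7*y*sin(y)/4 - 7*y*sin(2*y) + 63*y*sin(3*y)/4 - 3*y*cos(y) + 3*y*cos(2*y) - y - 3*sin(y) - 7*cos(y)/4 + 21*cos(2*y) - 21*cos(3*y)/4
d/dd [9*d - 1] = 9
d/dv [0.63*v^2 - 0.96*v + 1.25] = 1.26*v - 0.96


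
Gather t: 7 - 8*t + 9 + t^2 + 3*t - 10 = t^2 - 5*t + 6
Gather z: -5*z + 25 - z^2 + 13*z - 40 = -z^2 + 8*z - 15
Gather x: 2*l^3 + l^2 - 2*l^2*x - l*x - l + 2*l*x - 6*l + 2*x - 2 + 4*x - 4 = 2*l^3 + l^2 - 7*l + x*(-2*l^2 + l + 6) - 6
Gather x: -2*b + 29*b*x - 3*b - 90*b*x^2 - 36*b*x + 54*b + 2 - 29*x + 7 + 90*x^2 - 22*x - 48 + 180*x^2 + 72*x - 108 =49*b + x^2*(270 - 90*b) + x*(21 - 7*b) - 147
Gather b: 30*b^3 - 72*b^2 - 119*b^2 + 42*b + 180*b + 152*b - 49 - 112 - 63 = 30*b^3 - 191*b^2 + 374*b - 224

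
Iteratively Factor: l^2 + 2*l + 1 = (l + 1)*(l + 1)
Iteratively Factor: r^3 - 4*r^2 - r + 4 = (r - 4)*(r^2 - 1) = (r - 4)*(r + 1)*(r - 1)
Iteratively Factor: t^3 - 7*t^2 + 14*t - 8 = (t - 4)*(t^2 - 3*t + 2) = (t - 4)*(t - 2)*(t - 1)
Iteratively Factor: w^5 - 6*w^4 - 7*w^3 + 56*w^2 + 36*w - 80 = (w - 4)*(w^4 - 2*w^3 - 15*w^2 - 4*w + 20) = (w - 4)*(w + 2)*(w^3 - 4*w^2 - 7*w + 10) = (w - 4)*(w - 1)*(w + 2)*(w^2 - 3*w - 10) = (w - 4)*(w - 1)*(w + 2)^2*(w - 5)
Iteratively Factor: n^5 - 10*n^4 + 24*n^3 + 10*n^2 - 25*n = (n)*(n^4 - 10*n^3 + 24*n^2 + 10*n - 25) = n*(n - 5)*(n^3 - 5*n^2 - n + 5) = n*(n - 5)*(n - 1)*(n^2 - 4*n - 5) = n*(n - 5)*(n - 1)*(n + 1)*(n - 5)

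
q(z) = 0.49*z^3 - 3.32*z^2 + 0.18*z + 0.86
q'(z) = 1.47*z^2 - 6.64*z + 0.18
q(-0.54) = -0.28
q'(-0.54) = 4.19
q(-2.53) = -28.78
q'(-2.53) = 26.39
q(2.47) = -11.57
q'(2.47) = -7.25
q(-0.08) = 0.82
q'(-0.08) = 0.72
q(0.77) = -0.75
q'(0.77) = -4.06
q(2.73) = -13.42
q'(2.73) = -6.99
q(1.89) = -7.35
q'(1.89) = -7.12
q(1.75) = -6.37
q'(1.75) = -6.94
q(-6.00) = -225.58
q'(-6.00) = 92.94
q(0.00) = 0.86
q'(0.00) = 0.18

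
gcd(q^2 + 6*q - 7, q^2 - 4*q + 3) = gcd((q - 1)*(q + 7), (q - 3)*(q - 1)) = q - 1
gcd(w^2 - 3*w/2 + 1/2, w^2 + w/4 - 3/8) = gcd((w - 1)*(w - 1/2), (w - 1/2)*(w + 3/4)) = w - 1/2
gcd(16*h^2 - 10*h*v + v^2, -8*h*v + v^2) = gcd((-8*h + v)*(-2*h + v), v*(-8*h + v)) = -8*h + v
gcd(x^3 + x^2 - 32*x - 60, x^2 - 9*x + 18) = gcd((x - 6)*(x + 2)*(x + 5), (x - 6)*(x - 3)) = x - 6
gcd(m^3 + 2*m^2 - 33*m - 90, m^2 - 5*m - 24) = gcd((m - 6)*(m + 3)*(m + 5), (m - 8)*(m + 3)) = m + 3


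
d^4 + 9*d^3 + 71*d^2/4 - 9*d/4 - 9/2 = (d - 1/2)*(d + 1/2)*(d + 3)*(d + 6)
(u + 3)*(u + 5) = u^2 + 8*u + 15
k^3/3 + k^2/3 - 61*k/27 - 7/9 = (k/3 + 1)*(k - 7/3)*(k + 1/3)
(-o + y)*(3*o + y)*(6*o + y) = -18*o^3 + 9*o^2*y + 8*o*y^2 + y^3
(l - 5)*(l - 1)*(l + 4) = l^3 - 2*l^2 - 19*l + 20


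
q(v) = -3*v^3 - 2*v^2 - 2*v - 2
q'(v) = -9*v^2 - 4*v - 2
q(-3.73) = 133.32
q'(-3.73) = -112.30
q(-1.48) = 6.30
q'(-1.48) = -15.79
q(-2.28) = 27.72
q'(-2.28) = -39.67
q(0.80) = -6.42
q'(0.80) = -10.96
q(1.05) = -9.78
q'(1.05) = -16.12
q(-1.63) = 8.94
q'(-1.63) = -19.39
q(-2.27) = 27.33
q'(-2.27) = -39.30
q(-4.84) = 300.97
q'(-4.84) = -193.47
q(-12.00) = 4918.00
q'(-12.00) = -1250.00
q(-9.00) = 2041.00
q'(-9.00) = -695.00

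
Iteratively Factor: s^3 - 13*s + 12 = (s - 3)*(s^2 + 3*s - 4) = (s - 3)*(s + 4)*(s - 1)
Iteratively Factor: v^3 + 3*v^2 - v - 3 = (v - 1)*(v^2 + 4*v + 3) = (v - 1)*(v + 3)*(v + 1)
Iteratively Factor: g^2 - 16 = (g - 4)*(g + 4)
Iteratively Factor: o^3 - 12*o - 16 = (o + 2)*(o^2 - 2*o - 8) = (o - 4)*(o + 2)*(o + 2)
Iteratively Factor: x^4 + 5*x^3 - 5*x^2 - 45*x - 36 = (x - 3)*(x^3 + 8*x^2 + 19*x + 12) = (x - 3)*(x + 1)*(x^2 + 7*x + 12) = (x - 3)*(x + 1)*(x + 4)*(x + 3)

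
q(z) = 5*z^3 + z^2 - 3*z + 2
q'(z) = 15*z^2 + 2*z - 3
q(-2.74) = -85.13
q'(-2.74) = 104.13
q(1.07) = 6.06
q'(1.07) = 16.31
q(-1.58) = -10.49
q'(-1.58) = 31.29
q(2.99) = 135.62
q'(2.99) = 137.08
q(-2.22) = -41.12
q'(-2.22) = 66.49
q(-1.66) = -13.14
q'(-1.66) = 35.01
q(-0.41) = 3.05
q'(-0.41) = -1.30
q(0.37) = 1.28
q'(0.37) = -0.21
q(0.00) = 2.00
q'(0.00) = -3.00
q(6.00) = 1100.00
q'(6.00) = 549.00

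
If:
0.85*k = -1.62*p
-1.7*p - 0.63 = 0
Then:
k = 0.71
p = -0.37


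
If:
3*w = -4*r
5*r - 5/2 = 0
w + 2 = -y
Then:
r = 1/2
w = -2/3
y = -4/3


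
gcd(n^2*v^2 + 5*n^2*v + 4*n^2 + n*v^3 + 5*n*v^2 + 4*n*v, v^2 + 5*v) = 1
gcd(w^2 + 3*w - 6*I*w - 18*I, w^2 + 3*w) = w + 3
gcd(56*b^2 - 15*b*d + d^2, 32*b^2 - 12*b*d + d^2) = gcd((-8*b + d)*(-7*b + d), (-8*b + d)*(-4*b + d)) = 8*b - d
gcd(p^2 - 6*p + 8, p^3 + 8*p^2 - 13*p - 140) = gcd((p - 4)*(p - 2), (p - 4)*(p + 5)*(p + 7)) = p - 4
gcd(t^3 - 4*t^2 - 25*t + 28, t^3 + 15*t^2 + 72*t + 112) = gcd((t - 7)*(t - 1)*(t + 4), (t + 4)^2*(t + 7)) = t + 4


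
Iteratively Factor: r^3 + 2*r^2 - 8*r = (r)*(r^2 + 2*r - 8) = r*(r - 2)*(r + 4)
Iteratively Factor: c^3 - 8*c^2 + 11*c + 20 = (c - 5)*(c^2 - 3*c - 4) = (c - 5)*(c - 4)*(c + 1)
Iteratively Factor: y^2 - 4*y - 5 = (y - 5)*(y + 1)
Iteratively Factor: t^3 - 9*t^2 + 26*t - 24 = (t - 3)*(t^2 - 6*t + 8) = (t - 4)*(t - 3)*(t - 2)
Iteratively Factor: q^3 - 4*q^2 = (q)*(q^2 - 4*q) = q*(q - 4)*(q)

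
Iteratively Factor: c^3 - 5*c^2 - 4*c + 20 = (c + 2)*(c^2 - 7*c + 10) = (c - 2)*(c + 2)*(c - 5)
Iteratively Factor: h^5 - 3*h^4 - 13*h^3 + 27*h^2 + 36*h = (h + 1)*(h^4 - 4*h^3 - 9*h^2 + 36*h) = (h - 3)*(h + 1)*(h^3 - h^2 - 12*h) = (h - 4)*(h - 3)*(h + 1)*(h^2 + 3*h) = h*(h - 4)*(h - 3)*(h + 1)*(h + 3)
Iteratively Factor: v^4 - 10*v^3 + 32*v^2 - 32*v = (v - 2)*(v^3 - 8*v^2 + 16*v) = v*(v - 2)*(v^2 - 8*v + 16) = v*(v - 4)*(v - 2)*(v - 4)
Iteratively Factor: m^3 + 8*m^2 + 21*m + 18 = (m + 2)*(m^2 + 6*m + 9) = (m + 2)*(m + 3)*(m + 3)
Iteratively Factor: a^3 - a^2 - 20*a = (a + 4)*(a^2 - 5*a) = a*(a + 4)*(a - 5)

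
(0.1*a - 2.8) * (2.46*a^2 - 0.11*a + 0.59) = 0.246*a^3 - 6.899*a^2 + 0.367*a - 1.652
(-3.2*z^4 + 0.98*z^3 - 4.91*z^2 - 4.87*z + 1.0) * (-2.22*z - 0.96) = 7.104*z^5 + 0.8964*z^4 + 9.9594*z^3 + 15.525*z^2 + 2.4552*z - 0.96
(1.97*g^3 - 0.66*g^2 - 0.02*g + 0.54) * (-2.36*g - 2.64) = -4.6492*g^4 - 3.6432*g^3 + 1.7896*g^2 - 1.2216*g - 1.4256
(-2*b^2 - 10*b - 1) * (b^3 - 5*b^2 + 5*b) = -2*b^5 + 39*b^3 - 45*b^2 - 5*b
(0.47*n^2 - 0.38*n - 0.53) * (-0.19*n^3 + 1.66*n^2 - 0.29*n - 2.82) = -0.0893*n^5 + 0.8524*n^4 - 0.6664*n^3 - 2.095*n^2 + 1.2253*n + 1.4946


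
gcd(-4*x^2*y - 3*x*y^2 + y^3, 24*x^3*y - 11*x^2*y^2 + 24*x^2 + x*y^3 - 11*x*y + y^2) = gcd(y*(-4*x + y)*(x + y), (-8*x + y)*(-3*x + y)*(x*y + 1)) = 1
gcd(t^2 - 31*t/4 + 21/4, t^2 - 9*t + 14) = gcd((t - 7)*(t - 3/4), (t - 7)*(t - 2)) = t - 7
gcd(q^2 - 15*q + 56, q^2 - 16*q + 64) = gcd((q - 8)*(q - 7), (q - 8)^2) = q - 8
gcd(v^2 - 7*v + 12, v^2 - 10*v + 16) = 1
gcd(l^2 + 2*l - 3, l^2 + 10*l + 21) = l + 3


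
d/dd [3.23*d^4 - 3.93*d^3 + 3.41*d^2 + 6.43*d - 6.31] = 12.92*d^3 - 11.79*d^2 + 6.82*d + 6.43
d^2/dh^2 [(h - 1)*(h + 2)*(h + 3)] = 6*h + 8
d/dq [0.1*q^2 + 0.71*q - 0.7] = 0.2*q + 0.71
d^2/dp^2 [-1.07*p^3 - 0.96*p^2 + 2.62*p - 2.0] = -6.42*p - 1.92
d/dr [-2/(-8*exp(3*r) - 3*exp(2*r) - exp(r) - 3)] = (-48*exp(2*r) - 12*exp(r) - 2)*exp(r)/(8*exp(3*r) + 3*exp(2*r) + exp(r) + 3)^2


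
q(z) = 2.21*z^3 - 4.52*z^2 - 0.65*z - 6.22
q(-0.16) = -6.24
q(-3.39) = -142.06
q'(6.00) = 183.79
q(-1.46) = -21.78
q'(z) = 6.63*z^2 - 9.04*z - 0.65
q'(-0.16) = 0.97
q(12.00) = 3153.98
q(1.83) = -9.00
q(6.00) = 304.52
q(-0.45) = -7.04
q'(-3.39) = 106.19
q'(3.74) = 58.28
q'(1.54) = 1.15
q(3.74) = 43.74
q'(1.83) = 5.01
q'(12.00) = 845.59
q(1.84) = -8.95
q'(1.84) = 5.16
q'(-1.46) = 26.68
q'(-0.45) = 4.76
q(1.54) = -9.87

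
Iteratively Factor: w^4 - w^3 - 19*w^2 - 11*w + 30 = (w - 1)*(w^3 - 19*w - 30) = (w - 5)*(w - 1)*(w^2 + 5*w + 6) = (w - 5)*(w - 1)*(w + 2)*(w + 3)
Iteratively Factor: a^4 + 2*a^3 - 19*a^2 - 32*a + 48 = (a - 1)*(a^3 + 3*a^2 - 16*a - 48) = (a - 1)*(a + 3)*(a^2 - 16) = (a - 1)*(a + 3)*(a + 4)*(a - 4)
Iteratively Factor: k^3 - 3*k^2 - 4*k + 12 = (k - 3)*(k^2 - 4) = (k - 3)*(k + 2)*(k - 2)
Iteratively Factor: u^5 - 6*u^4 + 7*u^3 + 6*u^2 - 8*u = (u)*(u^4 - 6*u^3 + 7*u^2 + 6*u - 8) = u*(u - 4)*(u^3 - 2*u^2 - u + 2) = u*(u - 4)*(u - 2)*(u^2 - 1) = u*(u - 4)*(u - 2)*(u + 1)*(u - 1)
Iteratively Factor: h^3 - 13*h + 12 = (h - 1)*(h^2 + h - 12) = (h - 3)*(h - 1)*(h + 4)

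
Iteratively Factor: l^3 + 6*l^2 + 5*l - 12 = (l + 4)*(l^2 + 2*l - 3) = (l + 3)*(l + 4)*(l - 1)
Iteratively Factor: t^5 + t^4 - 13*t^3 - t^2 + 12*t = (t + 4)*(t^4 - 3*t^3 - t^2 + 3*t) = (t - 3)*(t + 4)*(t^3 - t) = (t - 3)*(t + 1)*(t + 4)*(t^2 - t) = (t - 3)*(t - 1)*(t + 1)*(t + 4)*(t)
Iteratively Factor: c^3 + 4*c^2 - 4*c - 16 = (c + 4)*(c^2 - 4) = (c + 2)*(c + 4)*(c - 2)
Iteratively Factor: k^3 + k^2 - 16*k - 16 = (k + 1)*(k^2 - 16) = (k - 4)*(k + 1)*(k + 4)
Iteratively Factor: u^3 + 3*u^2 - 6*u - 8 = (u + 4)*(u^2 - u - 2) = (u + 1)*(u + 4)*(u - 2)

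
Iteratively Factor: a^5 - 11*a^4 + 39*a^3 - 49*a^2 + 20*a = (a - 5)*(a^4 - 6*a^3 + 9*a^2 - 4*a) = (a - 5)*(a - 1)*(a^3 - 5*a^2 + 4*a) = a*(a - 5)*(a - 1)*(a^2 - 5*a + 4) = a*(a - 5)*(a - 4)*(a - 1)*(a - 1)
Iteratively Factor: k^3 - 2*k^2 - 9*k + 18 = (k - 3)*(k^2 + k - 6) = (k - 3)*(k + 3)*(k - 2)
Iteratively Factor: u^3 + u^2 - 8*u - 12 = (u + 2)*(u^2 - u - 6) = (u + 2)^2*(u - 3)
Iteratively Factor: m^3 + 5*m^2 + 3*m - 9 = (m - 1)*(m^2 + 6*m + 9) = (m - 1)*(m + 3)*(m + 3)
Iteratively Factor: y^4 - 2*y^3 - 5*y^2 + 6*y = (y - 1)*(y^3 - y^2 - 6*y) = (y - 1)*(y + 2)*(y^2 - 3*y) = (y - 3)*(y - 1)*(y + 2)*(y)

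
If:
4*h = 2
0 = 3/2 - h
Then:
No Solution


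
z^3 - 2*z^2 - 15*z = z*(z - 5)*(z + 3)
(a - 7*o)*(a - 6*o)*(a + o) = a^3 - 12*a^2*o + 29*a*o^2 + 42*o^3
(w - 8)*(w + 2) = w^2 - 6*w - 16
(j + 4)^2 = j^2 + 8*j + 16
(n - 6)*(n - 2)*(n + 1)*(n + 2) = n^4 - 5*n^3 - 10*n^2 + 20*n + 24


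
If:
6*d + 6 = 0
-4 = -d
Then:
No Solution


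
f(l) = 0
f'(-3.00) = 0.00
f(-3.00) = 0.00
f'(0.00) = 0.00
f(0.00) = 0.00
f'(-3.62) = 0.00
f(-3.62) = 0.00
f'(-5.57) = 0.00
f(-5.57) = 0.00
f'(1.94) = 0.00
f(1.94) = 0.00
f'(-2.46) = 0.00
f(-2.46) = 0.00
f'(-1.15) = 0.00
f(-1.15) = 0.00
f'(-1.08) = 0.00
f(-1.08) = 0.00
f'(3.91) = 0.00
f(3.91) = 0.00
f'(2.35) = 0.00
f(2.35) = 0.00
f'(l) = 0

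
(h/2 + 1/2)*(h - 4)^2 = h^3/2 - 7*h^2/2 + 4*h + 8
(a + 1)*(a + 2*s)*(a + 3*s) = a^3 + 5*a^2*s + a^2 + 6*a*s^2 + 5*a*s + 6*s^2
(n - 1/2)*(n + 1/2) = n^2 - 1/4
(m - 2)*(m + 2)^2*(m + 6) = m^4 + 8*m^3 + 8*m^2 - 32*m - 48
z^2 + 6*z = z*(z + 6)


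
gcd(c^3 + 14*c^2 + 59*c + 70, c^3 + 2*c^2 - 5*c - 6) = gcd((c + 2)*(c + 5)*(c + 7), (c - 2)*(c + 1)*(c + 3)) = 1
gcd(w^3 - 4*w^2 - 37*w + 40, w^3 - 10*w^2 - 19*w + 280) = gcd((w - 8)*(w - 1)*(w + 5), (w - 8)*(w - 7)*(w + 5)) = w^2 - 3*w - 40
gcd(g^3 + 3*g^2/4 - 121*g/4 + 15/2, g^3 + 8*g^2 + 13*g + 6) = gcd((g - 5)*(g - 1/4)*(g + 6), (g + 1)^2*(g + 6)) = g + 6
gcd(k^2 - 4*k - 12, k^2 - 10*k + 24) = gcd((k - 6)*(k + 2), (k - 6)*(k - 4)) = k - 6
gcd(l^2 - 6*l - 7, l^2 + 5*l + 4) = l + 1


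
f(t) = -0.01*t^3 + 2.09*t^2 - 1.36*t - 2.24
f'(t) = -0.03*t^2 + 4.18*t - 1.36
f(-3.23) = 24.29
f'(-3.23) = -15.17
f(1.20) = -0.88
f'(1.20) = 3.61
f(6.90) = 84.60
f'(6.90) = 26.05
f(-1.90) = 7.96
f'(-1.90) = -9.41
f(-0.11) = -2.07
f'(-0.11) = -1.82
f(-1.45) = 4.16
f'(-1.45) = -7.48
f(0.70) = -2.17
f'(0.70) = 1.55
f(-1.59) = 5.25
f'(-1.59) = -8.08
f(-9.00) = 186.58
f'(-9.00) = -41.41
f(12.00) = 265.12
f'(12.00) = 44.48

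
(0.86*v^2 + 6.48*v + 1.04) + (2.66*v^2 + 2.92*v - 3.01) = 3.52*v^2 + 9.4*v - 1.97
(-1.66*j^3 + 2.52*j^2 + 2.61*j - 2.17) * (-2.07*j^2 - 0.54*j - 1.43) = 3.4362*j^5 - 4.32*j^4 - 4.3897*j^3 - 0.521100000000001*j^2 - 2.5605*j + 3.1031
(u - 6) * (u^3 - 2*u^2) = u^4 - 8*u^3 + 12*u^2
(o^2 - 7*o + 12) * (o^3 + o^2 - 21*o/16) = o^5 - 6*o^4 + 59*o^3/16 + 339*o^2/16 - 63*o/4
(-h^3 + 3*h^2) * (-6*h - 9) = 6*h^4 - 9*h^3 - 27*h^2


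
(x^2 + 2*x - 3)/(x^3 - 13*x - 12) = (x - 1)/(x^2 - 3*x - 4)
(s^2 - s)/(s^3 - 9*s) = (s - 1)/(s^2 - 9)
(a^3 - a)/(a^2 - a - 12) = (a^3 - a)/(a^2 - a - 12)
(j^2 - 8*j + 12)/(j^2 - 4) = (j - 6)/(j + 2)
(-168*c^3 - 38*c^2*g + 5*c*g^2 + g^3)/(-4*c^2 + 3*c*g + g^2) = (42*c^2 - c*g - g^2)/(c - g)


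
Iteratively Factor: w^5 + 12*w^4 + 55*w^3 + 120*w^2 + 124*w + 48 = (w + 2)*(w^4 + 10*w^3 + 35*w^2 + 50*w + 24) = (w + 2)*(w + 4)*(w^3 + 6*w^2 + 11*w + 6) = (w + 2)^2*(w + 4)*(w^2 + 4*w + 3) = (w + 1)*(w + 2)^2*(w + 4)*(w + 3)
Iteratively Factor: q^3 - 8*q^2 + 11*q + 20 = (q - 5)*(q^2 - 3*q - 4) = (q - 5)*(q - 4)*(q + 1)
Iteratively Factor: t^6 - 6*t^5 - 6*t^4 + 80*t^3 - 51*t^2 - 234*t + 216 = (t + 2)*(t^5 - 8*t^4 + 10*t^3 + 60*t^2 - 171*t + 108) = (t - 1)*(t + 2)*(t^4 - 7*t^3 + 3*t^2 + 63*t - 108) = (t - 3)*(t - 1)*(t + 2)*(t^3 - 4*t^2 - 9*t + 36) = (t - 3)^2*(t - 1)*(t + 2)*(t^2 - t - 12) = (t - 4)*(t - 3)^2*(t - 1)*(t + 2)*(t + 3)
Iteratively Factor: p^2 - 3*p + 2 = (p - 2)*(p - 1)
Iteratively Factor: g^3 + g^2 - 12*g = (g)*(g^2 + g - 12) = g*(g - 3)*(g + 4)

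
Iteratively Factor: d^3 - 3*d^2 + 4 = (d + 1)*(d^2 - 4*d + 4) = (d - 2)*(d + 1)*(d - 2)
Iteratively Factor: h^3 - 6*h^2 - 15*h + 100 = (h + 4)*(h^2 - 10*h + 25) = (h - 5)*(h + 4)*(h - 5)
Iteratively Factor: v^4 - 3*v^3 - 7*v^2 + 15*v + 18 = (v + 2)*(v^3 - 5*v^2 + 3*v + 9) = (v - 3)*(v + 2)*(v^2 - 2*v - 3) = (v - 3)*(v + 1)*(v + 2)*(v - 3)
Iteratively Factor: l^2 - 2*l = (l - 2)*(l)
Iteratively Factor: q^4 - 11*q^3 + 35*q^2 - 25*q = (q - 5)*(q^3 - 6*q^2 + 5*q) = (q - 5)^2*(q^2 - q) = q*(q - 5)^2*(q - 1)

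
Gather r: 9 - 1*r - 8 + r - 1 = 0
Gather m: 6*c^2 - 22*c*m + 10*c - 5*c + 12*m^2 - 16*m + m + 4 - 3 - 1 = 6*c^2 + 5*c + 12*m^2 + m*(-22*c - 15)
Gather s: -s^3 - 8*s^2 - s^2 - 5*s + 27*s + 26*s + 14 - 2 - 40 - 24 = -s^3 - 9*s^2 + 48*s - 52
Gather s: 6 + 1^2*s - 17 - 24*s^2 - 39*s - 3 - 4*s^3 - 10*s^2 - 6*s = -4*s^3 - 34*s^2 - 44*s - 14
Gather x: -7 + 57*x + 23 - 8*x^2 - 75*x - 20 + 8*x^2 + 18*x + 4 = 0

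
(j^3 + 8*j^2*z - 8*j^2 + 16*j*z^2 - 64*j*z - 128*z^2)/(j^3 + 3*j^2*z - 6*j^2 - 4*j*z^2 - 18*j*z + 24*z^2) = (-j^2 - 4*j*z + 8*j + 32*z)/(-j^2 + j*z + 6*j - 6*z)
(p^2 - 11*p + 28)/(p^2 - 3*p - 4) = (p - 7)/(p + 1)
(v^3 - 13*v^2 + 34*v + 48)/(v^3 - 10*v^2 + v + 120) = (v^2 - 5*v - 6)/(v^2 - 2*v - 15)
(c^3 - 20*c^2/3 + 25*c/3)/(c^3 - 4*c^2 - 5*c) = (c - 5/3)/(c + 1)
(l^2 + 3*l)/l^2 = (l + 3)/l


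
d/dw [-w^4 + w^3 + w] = -4*w^3 + 3*w^2 + 1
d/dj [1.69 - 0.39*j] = -0.390000000000000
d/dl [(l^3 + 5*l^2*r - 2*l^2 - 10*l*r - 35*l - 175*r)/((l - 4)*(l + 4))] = (l^4 + 10*l^2*r - 13*l^2 + 190*l*r + 64*l + 160*r + 560)/(l^4 - 32*l^2 + 256)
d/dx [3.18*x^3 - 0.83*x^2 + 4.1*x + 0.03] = 9.54*x^2 - 1.66*x + 4.1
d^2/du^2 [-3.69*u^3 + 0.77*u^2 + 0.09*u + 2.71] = 1.54 - 22.14*u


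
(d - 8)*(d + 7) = d^2 - d - 56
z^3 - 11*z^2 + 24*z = z*(z - 8)*(z - 3)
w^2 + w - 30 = (w - 5)*(w + 6)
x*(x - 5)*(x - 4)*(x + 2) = x^4 - 7*x^3 + 2*x^2 + 40*x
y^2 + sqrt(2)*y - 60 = (y - 5*sqrt(2))*(y + 6*sqrt(2))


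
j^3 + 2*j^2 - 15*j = j*(j - 3)*(j + 5)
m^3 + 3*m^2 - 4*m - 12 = (m - 2)*(m + 2)*(m + 3)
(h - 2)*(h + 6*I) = h^2 - 2*h + 6*I*h - 12*I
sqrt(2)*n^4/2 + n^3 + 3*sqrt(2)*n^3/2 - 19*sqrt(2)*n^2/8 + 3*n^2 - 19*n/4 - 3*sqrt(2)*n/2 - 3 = (n - 3/2)*(n + 1/2)*(n + 4)*(sqrt(2)*n/2 + 1)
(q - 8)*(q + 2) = q^2 - 6*q - 16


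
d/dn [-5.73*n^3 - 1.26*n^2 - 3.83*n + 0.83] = -17.19*n^2 - 2.52*n - 3.83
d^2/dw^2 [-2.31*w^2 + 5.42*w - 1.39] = -4.62000000000000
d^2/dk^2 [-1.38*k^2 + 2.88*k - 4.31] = -2.76000000000000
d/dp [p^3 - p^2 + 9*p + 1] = 3*p^2 - 2*p + 9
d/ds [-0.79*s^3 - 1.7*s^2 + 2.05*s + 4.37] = -2.37*s^2 - 3.4*s + 2.05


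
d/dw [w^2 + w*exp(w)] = w*exp(w) + 2*w + exp(w)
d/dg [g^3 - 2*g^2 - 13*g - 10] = 3*g^2 - 4*g - 13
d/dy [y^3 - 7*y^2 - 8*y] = 3*y^2 - 14*y - 8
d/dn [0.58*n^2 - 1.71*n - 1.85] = 1.16*n - 1.71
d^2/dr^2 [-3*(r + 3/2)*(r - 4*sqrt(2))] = -6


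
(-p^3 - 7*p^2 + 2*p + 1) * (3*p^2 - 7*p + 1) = -3*p^5 - 14*p^4 + 54*p^3 - 18*p^2 - 5*p + 1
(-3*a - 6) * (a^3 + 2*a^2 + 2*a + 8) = -3*a^4 - 12*a^3 - 18*a^2 - 36*a - 48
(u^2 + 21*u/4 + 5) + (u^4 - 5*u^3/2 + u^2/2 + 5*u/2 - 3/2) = u^4 - 5*u^3/2 + 3*u^2/2 + 31*u/4 + 7/2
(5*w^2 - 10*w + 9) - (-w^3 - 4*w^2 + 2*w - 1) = w^3 + 9*w^2 - 12*w + 10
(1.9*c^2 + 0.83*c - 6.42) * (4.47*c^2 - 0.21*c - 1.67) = 8.493*c^4 + 3.3111*c^3 - 32.0447*c^2 - 0.0379*c + 10.7214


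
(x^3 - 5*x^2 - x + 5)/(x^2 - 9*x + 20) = (x^2 - 1)/(x - 4)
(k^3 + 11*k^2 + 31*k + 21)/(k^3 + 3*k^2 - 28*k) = (k^2 + 4*k + 3)/(k*(k - 4))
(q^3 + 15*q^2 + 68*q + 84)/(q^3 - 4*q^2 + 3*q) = (q^3 + 15*q^2 + 68*q + 84)/(q*(q^2 - 4*q + 3))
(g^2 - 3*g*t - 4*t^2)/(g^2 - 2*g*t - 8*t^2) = (g + t)/(g + 2*t)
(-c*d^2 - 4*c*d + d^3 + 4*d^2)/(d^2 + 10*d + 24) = d*(-c + d)/(d + 6)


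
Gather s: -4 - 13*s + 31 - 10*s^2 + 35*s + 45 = -10*s^2 + 22*s + 72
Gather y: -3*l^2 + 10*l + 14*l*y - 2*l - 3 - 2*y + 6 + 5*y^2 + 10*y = -3*l^2 + 8*l + 5*y^2 + y*(14*l + 8) + 3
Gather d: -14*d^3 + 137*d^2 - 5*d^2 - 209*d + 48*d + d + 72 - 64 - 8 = -14*d^3 + 132*d^2 - 160*d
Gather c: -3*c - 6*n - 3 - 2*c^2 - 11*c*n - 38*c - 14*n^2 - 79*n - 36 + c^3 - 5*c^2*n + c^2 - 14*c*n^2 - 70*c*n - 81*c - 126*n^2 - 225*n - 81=c^3 + c^2*(-5*n - 1) + c*(-14*n^2 - 81*n - 122) - 140*n^2 - 310*n - 120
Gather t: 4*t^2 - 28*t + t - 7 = 4*t^2 - 27*t - 7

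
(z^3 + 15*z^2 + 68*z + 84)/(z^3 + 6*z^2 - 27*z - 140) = (z^2 + 8*z + 12)/(z^2 - z - 20)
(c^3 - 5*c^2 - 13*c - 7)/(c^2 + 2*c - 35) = (c^3 - 5*c^2 - 13*c - 7)/(c^2 + 2*c - 35)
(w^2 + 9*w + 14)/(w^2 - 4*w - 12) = (w + 7)/(w - 6)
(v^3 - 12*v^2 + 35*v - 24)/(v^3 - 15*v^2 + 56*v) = (v^2 - 4*v + 3)/(v*(v - 7))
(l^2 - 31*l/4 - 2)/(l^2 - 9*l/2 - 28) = (4*l + 1)/(2*(2*l + 7))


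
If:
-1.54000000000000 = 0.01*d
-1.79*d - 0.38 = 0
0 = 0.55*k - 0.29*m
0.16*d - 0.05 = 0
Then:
No Solution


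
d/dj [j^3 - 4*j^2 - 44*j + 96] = 3*j^2 - 8*j - 44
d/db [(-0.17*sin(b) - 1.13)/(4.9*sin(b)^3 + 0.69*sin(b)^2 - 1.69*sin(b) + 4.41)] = (1.666*sin(b)^3 + 16.7283*sin(b)^2 + 1.5594*sin(b) - 2.6594)*cos(b)/(24.01*sin(b)^6 + 6.762*sin(b)^5 - 16.0859*sin(b)^4 + 40.8858*sin(b)^3 + 8.9419*sin(b)^2 - 14.9058*sin(b) + 19.4481)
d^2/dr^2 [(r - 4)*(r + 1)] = 2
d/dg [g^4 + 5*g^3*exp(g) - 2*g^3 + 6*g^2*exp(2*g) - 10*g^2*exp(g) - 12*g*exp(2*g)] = 5*g^3*exp(g) + 4*g^3 + 12*g^2*exp(2*g) + 5*g^2*exp(g) - 6*g^2 - 12*g*exp(2*g) - 20*g*exp(g) - 12*exp(2*g)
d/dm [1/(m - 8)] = -1/(m - 8)^2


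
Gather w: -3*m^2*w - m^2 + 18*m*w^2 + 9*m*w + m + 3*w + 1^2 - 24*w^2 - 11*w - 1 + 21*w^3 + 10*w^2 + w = -m^2 + m + 21*w^3 + w^2*(18*m - 14) + w*(-3*m^2 + 9*m - 7)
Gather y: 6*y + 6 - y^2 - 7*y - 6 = -y^2 - y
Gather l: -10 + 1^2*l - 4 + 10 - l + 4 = 0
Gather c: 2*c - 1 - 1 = 2*c - 2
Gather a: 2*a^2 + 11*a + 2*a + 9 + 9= 2*a^2 + 13*a + 18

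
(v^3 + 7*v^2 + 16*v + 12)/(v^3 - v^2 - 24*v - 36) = (v + 2)/(v - 6)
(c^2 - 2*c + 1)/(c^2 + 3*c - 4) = (c - 1)/(c + 4)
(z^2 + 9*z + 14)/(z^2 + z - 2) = (z + 7)/(z - 1)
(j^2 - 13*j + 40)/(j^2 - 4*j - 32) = (j - 5)/(j + 4)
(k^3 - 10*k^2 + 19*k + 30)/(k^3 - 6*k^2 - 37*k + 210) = (k^2 - 5*k - 6)/(k^2 - k - 42)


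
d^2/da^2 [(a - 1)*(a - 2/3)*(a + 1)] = 6*a - 4/3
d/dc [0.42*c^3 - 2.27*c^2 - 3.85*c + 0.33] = 1.26*c^2 - 4.54*c - 3.85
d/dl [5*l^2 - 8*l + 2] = 10*l - 8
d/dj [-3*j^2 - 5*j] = -6*j - 5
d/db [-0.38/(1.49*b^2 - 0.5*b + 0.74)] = (1.1324*b - 0.19)/(1.49*b^2 - 0.5*b + 0.74)^2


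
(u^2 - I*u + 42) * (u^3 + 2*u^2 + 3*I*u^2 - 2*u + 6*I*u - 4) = u^5 + 2*u^4 + 2*I*u^4 + 43*u^3 + 4*I*u^3 + 86*u^2 + 128*I*u^2 - 84*u + 256*I*u - 168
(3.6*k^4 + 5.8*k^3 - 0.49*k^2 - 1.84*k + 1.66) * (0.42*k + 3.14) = 1.512*k^5 + 13.74*k^4 + 18.0062*k^3 - 2.3114*k^2 - 5.0804*k + 5.2124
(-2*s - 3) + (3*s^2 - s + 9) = 3*s^2 - 3*s + 6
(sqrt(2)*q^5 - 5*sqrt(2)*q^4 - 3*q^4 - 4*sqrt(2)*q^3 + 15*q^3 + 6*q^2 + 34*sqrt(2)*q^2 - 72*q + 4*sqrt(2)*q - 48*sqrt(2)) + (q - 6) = sqrt(2)*q^5 - 5*sqrt(2)*q^4 - 3*q^4 - 4*sqrt(2)*q^3 + 15*q^3 + 6*q^2 + 34*sqrt(2)*q^2 - 71*q + 4*sqrt(2)*q - 48*sqrt(2) - 6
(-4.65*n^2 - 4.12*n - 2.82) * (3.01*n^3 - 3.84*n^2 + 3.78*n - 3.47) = -13.9965*n^5 + 5.4548*n^4 - 10.2444*n^3 + 11.3907*n^2 + 3.6368*n + 9.7854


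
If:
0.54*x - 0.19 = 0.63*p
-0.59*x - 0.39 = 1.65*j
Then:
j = -0.357575757575758*x - 0.236363636363636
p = 0.857142857142857*x - 0.301587301587302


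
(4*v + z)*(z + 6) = 4*v*z + 24*v + z^2 + 6*z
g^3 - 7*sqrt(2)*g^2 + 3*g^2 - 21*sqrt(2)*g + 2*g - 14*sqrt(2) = (g + 1)*(g + 2)*(g - 7*sqrt(2))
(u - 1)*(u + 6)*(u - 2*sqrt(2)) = u^3 - 2*sqrt(2)*u^2 + 5*u^2 - 10*sqrt(2)*u - 6*u + 12*sqrt(2)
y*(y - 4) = y^2 - 4*y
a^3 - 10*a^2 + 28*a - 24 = (a - 6)*(a - 2)^2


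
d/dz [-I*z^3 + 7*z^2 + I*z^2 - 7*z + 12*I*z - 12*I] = -3*I*z^2 + 2*z*(7 + I) - 7 + 12*I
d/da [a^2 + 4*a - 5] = 2*a + 4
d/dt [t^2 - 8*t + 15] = 2*t - 8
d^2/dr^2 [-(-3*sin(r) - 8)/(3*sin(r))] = 8*(cos(r)^2 + 1)/(3*sin(r)^3)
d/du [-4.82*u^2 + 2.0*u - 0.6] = 2.0 - 9.64*u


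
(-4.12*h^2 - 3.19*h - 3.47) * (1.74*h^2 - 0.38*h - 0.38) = -7.1688*h^4 - 3.985*h^3 - 3.26*h^2 + 2.5308*h + 1.3186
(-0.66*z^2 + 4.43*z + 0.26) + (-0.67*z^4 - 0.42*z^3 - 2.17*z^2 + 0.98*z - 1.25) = -0.67*z^4 - 0.42*z^3 - 2.83*z^2 + 5.41*z - 0.99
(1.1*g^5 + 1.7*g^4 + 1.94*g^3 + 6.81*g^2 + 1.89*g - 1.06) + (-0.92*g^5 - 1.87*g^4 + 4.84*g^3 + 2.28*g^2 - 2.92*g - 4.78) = 0.18*g^5 - 0.17*g^4 + 6.78*g^3 + 9.09*g^2 - 1.03*g - 5.84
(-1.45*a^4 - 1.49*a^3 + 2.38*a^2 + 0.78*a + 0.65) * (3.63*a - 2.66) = -5.2635*a^5 - 1.5517*a^4 + 12.6028*a^3 - 3.4994*a^2 + 0.2847*a - 1.729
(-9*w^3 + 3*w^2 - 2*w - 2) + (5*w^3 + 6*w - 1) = -4*w^3 + 3*w^2 + 4*w - 3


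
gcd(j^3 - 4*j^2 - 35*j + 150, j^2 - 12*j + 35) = j - 5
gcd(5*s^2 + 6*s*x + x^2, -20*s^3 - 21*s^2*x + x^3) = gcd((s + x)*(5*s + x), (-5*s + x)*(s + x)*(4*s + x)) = s + x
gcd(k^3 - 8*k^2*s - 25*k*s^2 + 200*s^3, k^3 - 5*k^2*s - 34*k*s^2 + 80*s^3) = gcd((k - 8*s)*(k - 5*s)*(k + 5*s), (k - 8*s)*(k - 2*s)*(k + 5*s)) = -k^2 + 3*k*s + 40*s^2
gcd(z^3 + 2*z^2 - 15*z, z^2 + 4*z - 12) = 1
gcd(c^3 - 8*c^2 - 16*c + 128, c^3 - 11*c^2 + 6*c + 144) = c - 8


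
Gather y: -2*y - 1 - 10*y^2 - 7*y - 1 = -10*y^2 - 9*y - 2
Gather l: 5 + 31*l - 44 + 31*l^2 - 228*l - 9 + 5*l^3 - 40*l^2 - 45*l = 5*l^3 - 9*l^2 - 242*l - 48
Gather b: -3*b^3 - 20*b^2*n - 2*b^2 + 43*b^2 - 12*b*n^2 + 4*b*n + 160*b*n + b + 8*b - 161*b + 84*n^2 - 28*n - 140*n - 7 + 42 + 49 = -3*b^3 + b^2*(41 - 20*n) + b*(-12*n^2 + 164*n - 152) + 84*n^2 - 168*n + 84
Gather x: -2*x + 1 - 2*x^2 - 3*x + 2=-2*x^2 - 5*x + 3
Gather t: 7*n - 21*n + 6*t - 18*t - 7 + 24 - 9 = -14*n - 12*t + 8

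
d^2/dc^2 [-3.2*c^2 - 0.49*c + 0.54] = -6.40000000000000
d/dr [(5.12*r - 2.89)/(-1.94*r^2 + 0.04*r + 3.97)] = (9.9328*r^2 - 11.2132*r + 20.442)/(3.7636*r^4 - 0.1552*r^3 - 15.402*r^2 + 0.3176*r + 15.7609)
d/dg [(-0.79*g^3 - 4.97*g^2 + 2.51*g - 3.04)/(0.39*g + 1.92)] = (-0.6162*g^3 - 6.4887*g^2 - 19.0848*g + 6.0048)/(0.1521*g^2 + 1.4976*g + 3.6864)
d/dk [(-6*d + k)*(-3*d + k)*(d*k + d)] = d*(18*d^2 - 18*d*k - 9*d + 3*k^2 + 2*k)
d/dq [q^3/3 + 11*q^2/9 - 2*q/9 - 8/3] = q^2 + 22*q/9 - 2/9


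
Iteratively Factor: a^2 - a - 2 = (a - 2)*(a + 1)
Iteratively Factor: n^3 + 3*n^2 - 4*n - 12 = (n + 2)*(n^2 + n - 6) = (n - 2)*(n + 2)*(n + 3)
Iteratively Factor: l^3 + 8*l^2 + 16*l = (l + 4)*(l^2 + 4*l) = (l + 4)^2*(l)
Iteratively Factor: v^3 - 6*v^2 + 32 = (v - 4)*(v^2 - 2*v - 8) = (v - 4)*(v + 2)*(v - 4)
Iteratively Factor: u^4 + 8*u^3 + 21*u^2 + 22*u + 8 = (u + 1)*(u^3 + 7*u^2 + 14*u + 8) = (u + 1)*(u + 2)*(u^2 + 5*u + 4) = (u + 1)*(u + 2)*(u + 4)*(u + 1)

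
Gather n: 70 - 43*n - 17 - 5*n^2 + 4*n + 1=-5*n^2 - 39*n + 54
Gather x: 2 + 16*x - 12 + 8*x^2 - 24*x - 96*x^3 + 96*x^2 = -96*x^3 + 104*x^2 - 8*x - 10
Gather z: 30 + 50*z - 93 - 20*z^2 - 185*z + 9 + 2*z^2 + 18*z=-18*z^2 - 117*z - 54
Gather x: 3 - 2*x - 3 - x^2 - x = -x^2 - 3*x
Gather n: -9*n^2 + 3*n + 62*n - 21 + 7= -9*n^2 + 65*n - 14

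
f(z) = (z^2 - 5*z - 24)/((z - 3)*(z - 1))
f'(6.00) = 1.11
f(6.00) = -1.20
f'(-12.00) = -0.02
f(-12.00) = 0.92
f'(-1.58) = -1.39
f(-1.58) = -1.15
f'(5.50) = 1.71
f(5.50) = -1.89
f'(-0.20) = -8.26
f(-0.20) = -5.98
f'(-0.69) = -3.80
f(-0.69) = -3.22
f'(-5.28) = -0.14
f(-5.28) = 0.58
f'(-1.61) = -1.35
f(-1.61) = -1.11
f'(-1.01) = -2.53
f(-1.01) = -2.22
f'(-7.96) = -0.05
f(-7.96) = 0.81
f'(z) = (2*z - 5)/((z - 3)*(z - 1)) - (z^2 - 5*z - 24)/((z - 3)*(z - 1)^2) - (z^2 - 5*z - 24)/((z - 3)^2*(z - 1))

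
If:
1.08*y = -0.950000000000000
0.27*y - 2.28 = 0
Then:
No Solution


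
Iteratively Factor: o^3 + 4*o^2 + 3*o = (o)*(o^2 + 4*o + 3) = o*(o + 3)*(o + 1)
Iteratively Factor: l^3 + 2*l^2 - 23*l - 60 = (l + 4)*(l^2 - 2*l - 15) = (l + 3)*(l + 4)*(l - 5)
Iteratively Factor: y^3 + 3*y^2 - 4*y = (y - 1)*(y^2 + 4*y) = y*(y - 1)*(y + 4)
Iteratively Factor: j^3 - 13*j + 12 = (j - 1)*(j^2 + j - 12) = (j - 3)*(j - 1)*(j + 4)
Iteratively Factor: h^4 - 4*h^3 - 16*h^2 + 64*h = (h)*(h^3 - 4*h^2 - 16*h + 64) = h*(h + 4)*(h^2 - 8*h + 16) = h*(h - 4)*(h + 4)*(h - 4)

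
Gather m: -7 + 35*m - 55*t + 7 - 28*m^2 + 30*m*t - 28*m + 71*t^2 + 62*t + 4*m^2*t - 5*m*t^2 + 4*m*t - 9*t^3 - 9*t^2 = m^2*(4*t - 28) + m*(-5*t^2 + 34*t + 7) - 9*t^3 + 62*t^2 + 7*t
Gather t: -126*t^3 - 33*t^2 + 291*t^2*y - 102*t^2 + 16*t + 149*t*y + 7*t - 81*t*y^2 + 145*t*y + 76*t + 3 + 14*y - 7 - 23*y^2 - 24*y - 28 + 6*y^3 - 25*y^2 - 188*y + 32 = -126*t^3 + t^2*(291*y - 135) + t*(-81*y^2 + 294*y + 99) + 6*y^3 - 48*y^2 - 198*y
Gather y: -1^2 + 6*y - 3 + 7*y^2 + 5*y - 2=7*y^2 + 11*y - 6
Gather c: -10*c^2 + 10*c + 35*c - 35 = -10*c^2 + 45*c - 35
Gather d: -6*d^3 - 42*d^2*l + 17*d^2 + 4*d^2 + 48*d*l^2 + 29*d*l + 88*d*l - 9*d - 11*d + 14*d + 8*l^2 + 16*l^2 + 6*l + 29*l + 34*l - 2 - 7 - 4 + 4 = -6*d^3 + d^2*(21 - 42*l) + d*(48*l^2 + 117*l - 6) + 24*l^2 + 69*l - 9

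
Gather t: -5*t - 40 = -5*t - 40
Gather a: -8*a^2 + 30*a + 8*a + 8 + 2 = -8*a^2 + 38*a + 10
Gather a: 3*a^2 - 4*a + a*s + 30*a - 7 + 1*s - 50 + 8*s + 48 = 3*a^2 + a*(s + 26) + 9*s - 9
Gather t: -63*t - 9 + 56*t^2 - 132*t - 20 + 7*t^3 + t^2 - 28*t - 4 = 7*t^3 + 57*t^2 - 223*t - 33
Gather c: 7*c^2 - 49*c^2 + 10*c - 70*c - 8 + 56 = -42*c^2 - 60*c + 48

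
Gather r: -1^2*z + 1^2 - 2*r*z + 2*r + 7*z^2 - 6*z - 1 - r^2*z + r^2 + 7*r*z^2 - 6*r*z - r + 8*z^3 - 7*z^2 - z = r^2*(1 - z) + r*(7*z^2 - 8*z + 1) + 8*z^3 - 8*z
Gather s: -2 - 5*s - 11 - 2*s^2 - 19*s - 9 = -2*s^2 - 24*s - 22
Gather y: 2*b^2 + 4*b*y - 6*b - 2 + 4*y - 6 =2*b^2 - 6*b + y*(4*b + 4) - 8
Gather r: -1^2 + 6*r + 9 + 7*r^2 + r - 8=7*r^2 + 7*r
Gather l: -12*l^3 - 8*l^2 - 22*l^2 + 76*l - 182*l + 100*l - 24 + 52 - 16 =-12*l^3 - 30*l^2 - 6*l + 12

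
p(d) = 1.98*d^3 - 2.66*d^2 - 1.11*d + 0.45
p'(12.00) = 790.41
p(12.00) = 3025.53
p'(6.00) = 180.81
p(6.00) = 325.71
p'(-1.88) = 29.89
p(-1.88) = -20.02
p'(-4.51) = 143.70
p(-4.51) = -230.28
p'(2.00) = 12.01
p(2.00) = 3.43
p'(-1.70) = 25.10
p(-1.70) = -15.08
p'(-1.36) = 17.11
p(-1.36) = -7.94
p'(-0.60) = 4.22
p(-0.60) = -0.27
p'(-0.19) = 0.12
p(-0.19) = 0.55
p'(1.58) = 5.31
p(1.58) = -0.13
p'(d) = 5.94*d^2 - 5.32*d - 1.11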